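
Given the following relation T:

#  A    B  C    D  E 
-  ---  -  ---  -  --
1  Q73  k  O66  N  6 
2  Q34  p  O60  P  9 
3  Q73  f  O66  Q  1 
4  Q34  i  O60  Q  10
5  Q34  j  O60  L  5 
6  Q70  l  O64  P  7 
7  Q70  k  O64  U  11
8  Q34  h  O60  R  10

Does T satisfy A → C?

Yes

A=Q73: rows 1, 3 → C = O66, O66 ✓
A=Q34: rows 2, 4, 5, 8 → C = O60, O60, O60, O60 ✓
A=Q70: rows 6, 7 → C = O64, O64 ✓
Every A value is associated with a single C value, so A → C holds.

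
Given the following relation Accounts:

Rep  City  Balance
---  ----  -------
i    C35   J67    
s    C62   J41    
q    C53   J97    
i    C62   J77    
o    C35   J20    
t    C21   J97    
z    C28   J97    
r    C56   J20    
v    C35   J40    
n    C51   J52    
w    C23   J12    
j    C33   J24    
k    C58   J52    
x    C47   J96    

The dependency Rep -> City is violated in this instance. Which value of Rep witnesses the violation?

Rep=i: 2 rows → City takes values {C35, C62} — violation
Rep=s: 1 row → City = C62 ✓
Rep=q: 1 row → City = C53 ✓
Rep=o: 1 row → City = C35 ✓
Rep=t: 1 row → City = C21 ✓
Rep=z: 1 row → City = C28 ✓
Rep=r: 1 row → City = C56 ✓
Rep=v: 1 row → City = C35 ✓
Rep=n: 1 row → City = C51 ✓
Rep=w: 1 row → City = C23 ✓
Rep=j: 1 row → City = C33 ✓
Rep=k: 1 row → City = C58 ✓
Rep=x: 1 row → City = C47 ✓
The only Rep value with inconsistent City is Rep=i.

i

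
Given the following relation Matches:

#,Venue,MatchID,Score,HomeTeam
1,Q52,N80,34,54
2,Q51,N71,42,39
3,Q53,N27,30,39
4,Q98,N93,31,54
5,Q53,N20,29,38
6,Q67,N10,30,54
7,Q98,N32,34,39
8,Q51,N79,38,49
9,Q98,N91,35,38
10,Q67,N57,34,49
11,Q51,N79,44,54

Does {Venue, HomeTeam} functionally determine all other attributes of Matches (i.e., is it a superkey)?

Yes

All 11 rows have distinct {Venue, HomeTeam} values, so {Venue, HomeTeam} → (all attributes) holds and {Venue, HomeTeam} is a superkey.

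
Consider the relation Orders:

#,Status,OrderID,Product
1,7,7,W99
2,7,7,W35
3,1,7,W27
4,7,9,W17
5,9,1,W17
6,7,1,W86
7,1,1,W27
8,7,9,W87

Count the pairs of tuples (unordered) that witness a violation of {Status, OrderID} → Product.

(Status=7, OrderID=7): violating pairs (1,2) — 1 pair.
(Status=7, OrderID=9): violating pairs (4,8) — 1 pair.

2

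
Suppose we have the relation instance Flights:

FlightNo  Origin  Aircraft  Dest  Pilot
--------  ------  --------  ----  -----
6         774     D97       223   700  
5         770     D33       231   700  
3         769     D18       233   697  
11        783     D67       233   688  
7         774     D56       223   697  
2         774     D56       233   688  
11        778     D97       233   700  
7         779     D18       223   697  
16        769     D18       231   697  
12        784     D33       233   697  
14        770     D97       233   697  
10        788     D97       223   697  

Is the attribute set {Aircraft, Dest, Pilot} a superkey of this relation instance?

Yes

All 12 rows have distinct {Aircraft, Dest, Pilot} values, so {Aircraft, Dest, Pilot} → (all attributes) holds and {Aircraft, Dest, Pilot} is a superkey.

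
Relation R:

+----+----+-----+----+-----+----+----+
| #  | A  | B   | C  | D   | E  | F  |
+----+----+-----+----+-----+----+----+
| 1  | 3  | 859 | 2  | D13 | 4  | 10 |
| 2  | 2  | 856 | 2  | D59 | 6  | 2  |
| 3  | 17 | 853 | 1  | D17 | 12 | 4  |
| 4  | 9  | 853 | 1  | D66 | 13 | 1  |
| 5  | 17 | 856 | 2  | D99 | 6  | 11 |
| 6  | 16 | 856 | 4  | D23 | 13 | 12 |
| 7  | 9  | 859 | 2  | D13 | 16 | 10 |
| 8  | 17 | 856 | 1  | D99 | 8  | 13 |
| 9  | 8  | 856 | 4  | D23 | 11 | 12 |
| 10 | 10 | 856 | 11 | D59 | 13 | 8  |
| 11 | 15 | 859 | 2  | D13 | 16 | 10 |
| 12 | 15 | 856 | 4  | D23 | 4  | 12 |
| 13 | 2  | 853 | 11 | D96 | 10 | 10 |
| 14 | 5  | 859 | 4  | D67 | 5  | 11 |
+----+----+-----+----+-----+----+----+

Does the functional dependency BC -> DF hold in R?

No

(B=859, C=2): rows 1, 7, 11 → {D,F} = (D13, 10), (D13, 10), (D13, 10) ✓
(B=856, C=2): rows 2, 5 → {D,F} takes values {(D59, 2), (D99, 11)} — violation
(B=853, C=1): rows 3, 4 → {D,F} takes values {(D17, 4), (D66, 1)} — violation
(B=856, C=4): rows 6, 9, 12 → {D,F} = (D23, 12), (D23, 12), (D23, 12) ✓
(B=856, C=1): row 8 → {D,F} = (D99, 13) ✓
(B=856, C=11): row 10 → {D,F} = (D59, 8) ✓
(B=853, C=11): row 13 → {D,F} = (D96, 10) ✓
(B=859, C=4): row 14 → {D,F} = (D67, 11) ✓
Two rows agree on BC but differ on DF, so BC -> DF does not hold.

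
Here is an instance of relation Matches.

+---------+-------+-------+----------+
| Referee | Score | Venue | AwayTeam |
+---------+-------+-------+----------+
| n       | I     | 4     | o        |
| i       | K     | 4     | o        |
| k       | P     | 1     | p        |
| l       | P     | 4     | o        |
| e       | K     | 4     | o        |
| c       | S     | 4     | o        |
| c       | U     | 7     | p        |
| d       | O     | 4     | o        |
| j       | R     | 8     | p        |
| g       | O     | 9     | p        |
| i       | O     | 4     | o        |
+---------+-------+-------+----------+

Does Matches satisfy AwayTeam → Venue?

No

AwayTeam=o: 7 rows → Venue = 4, 4, 4, 4, 4, 4, 4 ✓
AwayTeam=p: 4 rows → Venue takes values {1, 7, 8, 9} — violation
Two rows agree on AwayTeam but differ on Venue, so AwayTeam → Venue does not hold.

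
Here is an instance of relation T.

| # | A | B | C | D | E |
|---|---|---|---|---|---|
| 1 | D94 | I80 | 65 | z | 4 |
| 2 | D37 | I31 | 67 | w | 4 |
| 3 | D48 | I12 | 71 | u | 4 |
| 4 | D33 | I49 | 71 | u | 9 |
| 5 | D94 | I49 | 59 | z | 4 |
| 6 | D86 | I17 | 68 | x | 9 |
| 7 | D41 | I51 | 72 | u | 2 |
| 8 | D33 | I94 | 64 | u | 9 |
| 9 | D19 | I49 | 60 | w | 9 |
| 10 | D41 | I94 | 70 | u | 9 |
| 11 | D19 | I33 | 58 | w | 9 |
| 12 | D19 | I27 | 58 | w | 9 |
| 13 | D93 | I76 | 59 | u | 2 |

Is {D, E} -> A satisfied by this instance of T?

(D=z, E=4): rows 1, 5 → A = D94, D94 ✓
(D=w, E=4): row 2 → A = D37 ✓
(D=u, E=4): row 3 → A = D48 ✓
(D=u, E=9): rows 4, 8, 10 → A takes values {D33, D41} — violation
(D=x, E=9): row 6 → A = D86 ✓
(D=u, E=2): rows 7, 13 → A takes values {D41, D93} — violation
(D=w, E=9): rows 9, 11, 12 → A = D19, D19, D19 ✓
Two rows agree on {D, E} but differ on A, so {D, E} -> A does not hold.

No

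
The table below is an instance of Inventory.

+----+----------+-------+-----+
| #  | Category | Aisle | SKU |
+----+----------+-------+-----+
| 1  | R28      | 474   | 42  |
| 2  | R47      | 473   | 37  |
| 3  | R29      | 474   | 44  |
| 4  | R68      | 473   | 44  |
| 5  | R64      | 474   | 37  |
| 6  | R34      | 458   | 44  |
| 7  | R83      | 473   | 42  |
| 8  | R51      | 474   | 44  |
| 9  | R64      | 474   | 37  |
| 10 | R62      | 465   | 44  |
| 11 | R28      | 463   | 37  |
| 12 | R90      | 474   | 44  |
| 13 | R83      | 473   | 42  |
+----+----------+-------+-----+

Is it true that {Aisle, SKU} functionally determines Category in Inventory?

No

(Aisle=474, SKU=42): row 1 → Category = R28 ✓
(Aisle=473, SKU=37): row 2 → Category = R47 ✓
(Aisle=474, SKU=44): rows 3, 8, 12 → Category takes values {R29, R51, R90} — violation
(Aisle=473, SKU=44): row 4 → Category = R68 ✓
(Aisle=474, SKU=37): rows 5, 9 → Category = R64, R64 ✓
(Aisle=458, SKU=44): row 6 → Category = R34 ✓
(Aisle=473, SKU=42): rows 7, 13 → Category = R83, R83 ✓
(Aisle=465, SKU=44): row 10 → Category = R62 ✓
(Aisle=463, SKU=37): row 11 → Category = R28 ✓
Two rows agree on {Aisle, SKU} but differ on Category, so {Aisle, SKU} → Category does not hold.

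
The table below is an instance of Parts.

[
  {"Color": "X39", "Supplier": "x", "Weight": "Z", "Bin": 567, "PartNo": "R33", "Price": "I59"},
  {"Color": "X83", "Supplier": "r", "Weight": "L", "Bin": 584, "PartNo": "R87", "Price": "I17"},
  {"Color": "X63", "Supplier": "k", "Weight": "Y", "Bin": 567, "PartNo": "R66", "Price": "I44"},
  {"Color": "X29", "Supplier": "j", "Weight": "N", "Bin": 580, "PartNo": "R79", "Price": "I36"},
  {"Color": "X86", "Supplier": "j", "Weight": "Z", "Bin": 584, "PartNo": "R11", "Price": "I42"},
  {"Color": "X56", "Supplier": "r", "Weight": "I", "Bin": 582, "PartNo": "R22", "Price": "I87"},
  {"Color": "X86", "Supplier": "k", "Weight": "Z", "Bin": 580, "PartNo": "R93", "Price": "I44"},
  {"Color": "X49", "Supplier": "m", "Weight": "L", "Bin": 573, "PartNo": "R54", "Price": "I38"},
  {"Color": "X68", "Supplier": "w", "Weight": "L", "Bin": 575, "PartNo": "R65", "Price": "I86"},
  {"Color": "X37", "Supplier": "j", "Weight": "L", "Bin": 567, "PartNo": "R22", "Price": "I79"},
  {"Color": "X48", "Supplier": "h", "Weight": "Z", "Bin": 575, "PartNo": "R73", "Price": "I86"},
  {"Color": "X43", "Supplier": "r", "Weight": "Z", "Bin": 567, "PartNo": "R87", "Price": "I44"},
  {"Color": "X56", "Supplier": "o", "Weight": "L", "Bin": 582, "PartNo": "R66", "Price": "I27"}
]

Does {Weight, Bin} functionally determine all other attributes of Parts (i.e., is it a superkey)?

No

Two distinct rows share (Weight=Z, Bin=567), so {Weight, Bin} does not determine every attribute — not a superkey.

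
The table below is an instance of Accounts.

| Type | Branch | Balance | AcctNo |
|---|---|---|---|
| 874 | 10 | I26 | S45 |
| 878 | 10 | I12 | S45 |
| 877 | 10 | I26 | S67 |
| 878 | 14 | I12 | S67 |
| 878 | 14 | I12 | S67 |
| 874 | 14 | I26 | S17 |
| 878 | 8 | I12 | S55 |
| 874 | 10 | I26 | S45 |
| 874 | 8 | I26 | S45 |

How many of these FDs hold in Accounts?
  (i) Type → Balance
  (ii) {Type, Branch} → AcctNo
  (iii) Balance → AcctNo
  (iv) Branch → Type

(i) Type → Balance: every LHS value maps to a single RHS value — holds.
(ii) {Type, Branch} → AcctNo: every LHS value maps to a single RHS value — holds.
(iii) Balance → AcctNo: Balance=I26: 5 rows → AcctNo takes values {S45, S67, S17} — violation; Balance=I12: 4 rows → AcctNo takes values {S45, S67, S55} — violation — fails.
(iv) Branch → Type: Branch=10: 4 rows → Type takes values {874, 878, 877} — violation; Branch=14: 3 rows → Type takes values {878, 874} — violation; Branch=8: 2 rows → Type takes values {878, 874} — violation — fails.
2 of the 4 dependencies hold.

2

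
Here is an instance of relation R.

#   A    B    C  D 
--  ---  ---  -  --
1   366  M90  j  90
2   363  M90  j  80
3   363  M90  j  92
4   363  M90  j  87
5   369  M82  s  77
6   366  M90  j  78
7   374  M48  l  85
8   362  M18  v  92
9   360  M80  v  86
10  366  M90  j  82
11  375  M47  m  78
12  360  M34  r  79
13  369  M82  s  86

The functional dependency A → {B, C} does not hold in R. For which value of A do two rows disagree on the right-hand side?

360

A=366: rows 1, 6, 10 → {B,C} = (M90, j), (M90, j), (M90, j) ✓
A=363: rows 2, 3, 4 → {B,C} = (M90, j), (M90, j), (M90, j) ✓
A=369: rows 5, 13 → {B,C} = (M82, s), (M82, s) ✓
A=374: row 7 → {B,C} = (M48, l) ✓
A=362: row 8 → {B,C} = (M18, v) ✓
A=360: rows 9, 12 → {B,C} takes values {(M80, v), (M34, r)} — violation
A=375: row 11 → {B,C} = (M47, m) ✓
The only A value with inconsistent RHS is A=360.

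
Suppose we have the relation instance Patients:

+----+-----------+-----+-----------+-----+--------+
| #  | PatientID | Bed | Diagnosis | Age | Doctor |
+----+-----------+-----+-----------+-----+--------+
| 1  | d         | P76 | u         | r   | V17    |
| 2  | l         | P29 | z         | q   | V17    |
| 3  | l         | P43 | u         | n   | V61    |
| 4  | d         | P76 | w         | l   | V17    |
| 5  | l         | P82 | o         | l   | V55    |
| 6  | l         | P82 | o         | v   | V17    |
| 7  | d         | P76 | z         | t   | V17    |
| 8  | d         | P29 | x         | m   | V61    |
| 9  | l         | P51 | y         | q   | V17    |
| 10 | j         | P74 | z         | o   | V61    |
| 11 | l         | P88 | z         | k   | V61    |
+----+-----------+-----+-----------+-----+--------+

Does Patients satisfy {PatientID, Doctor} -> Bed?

(PatientID=d, Doctor=V17): rows 1, 4, 7 → Bed = P76, P76, P76 ✓
(PatientID=l, Doctor=V17): rows 2, 6, 9 → Bed takes values {P29, P82, P51} — violation
(PatientID=l, Doctor=V61): rows 3, 11 → Bed takes values {P43, P88} — violation
(PatientID=l, Doctor=V55): row 5 → Bed = P82 ✓
(PatientID=d, Doctor=V61): row 8 → Bed = P29 ✓
(PatientID=j, Doctor=V61): row 10 → Bed = P74 ✓
Two rows agree on {PatientID, Doctor} but differ on Bed, so {PatientID, Doctor} -> Bed does not hold.

No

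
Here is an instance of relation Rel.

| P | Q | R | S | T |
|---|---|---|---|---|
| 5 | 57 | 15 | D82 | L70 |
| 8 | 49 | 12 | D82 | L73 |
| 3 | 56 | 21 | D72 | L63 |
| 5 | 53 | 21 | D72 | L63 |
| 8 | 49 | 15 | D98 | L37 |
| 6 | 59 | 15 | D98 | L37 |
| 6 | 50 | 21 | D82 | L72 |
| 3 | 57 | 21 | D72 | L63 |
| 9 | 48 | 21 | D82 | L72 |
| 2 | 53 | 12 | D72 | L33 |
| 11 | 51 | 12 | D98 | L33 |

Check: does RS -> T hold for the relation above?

Yes

(R=15, S=D82): 1 row → T = L70 ✓
(R=12, S=D82): 1 row → T = L73 ✓
(R=21, S=D72): 3 rows → T = L63, L63, L63 ✓
(R=15, S=D98): 2 rows → T = L37, L37 ✓
(R=21, S=D82): 2 rows → T = L72, L72 ✓
(R=12, S=D72): 1 row → T = L33 ✓
(R=12, S=D98): 1 row → T = L33 ✓
Every RS value is associated with a single T value, so RS -> T holds.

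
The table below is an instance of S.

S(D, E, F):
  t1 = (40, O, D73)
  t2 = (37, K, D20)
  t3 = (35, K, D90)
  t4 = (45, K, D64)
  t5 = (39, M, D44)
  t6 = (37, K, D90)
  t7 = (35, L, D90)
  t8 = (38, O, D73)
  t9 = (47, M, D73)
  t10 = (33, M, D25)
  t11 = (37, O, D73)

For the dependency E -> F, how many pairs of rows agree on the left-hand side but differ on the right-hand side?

8

E=O: all 3 rows agree on F — 0 pairs.
E=K: violating pairs (2,3), (2,4), (2,6), (3,4), (4,6) — 5 pairs.
E=M: violating pairs (5,9), (5,10), (9,10) — 3 pairs.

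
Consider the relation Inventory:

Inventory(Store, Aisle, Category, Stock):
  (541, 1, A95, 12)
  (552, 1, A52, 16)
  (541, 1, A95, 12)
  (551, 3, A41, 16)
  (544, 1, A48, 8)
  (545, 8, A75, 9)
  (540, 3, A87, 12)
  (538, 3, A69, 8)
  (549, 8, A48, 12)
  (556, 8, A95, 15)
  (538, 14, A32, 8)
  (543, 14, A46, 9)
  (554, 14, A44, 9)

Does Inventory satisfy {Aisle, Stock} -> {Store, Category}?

(Aisle=1, Stock=12): 2 rows → {Store,Category} = (541, A95), (541, A95) ✓
(Aisle=1, Stock=16): 1 row → {Store,Category} = (552, A52) ✓
(Aisle=3, Stock=16): 1 row → {Store,Category} = (551, A41) ✓
(Aisle=1, Stock=8): 1 row → {Store,Category} = (544, A48) ✓
(Aisle=8, Stock=9): 1 row → {Store,Category} = (545, A75) ✓
(Aisle=3, Stock=12): 1 row → {Store,Category} = (540, A87) ✓
(Aisle=3, Stock=8): 1 row → {Store,Category} = (538, A69) ✓
(Aisle=8, Stock=12): 1 row → {Store,Category} = (549, A48) ✓
(Aisle=8, Stock=15): 1 row → {Store,Category} = (556, A95) ✓
(Aisle=14, Stock=8): 1 row → {Store,Category} = (538, A32) ✓
(Aisle=14, Stock=9): 2 rows → {Store,Category} takes values {(543, A46), (554, A44)} — violation
Two rows agree on {Aisle, Stock} but differ on {Store, Category}, so {Aisle, Stock} -> {Store, Category} does not hold.

No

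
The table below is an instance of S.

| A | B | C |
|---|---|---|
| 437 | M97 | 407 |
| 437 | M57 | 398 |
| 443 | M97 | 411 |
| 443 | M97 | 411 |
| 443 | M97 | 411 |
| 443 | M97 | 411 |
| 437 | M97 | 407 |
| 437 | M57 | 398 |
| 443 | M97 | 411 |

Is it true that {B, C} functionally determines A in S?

(B=M97, C=407): 2 rows → A = 437, 437 ✓
(B=M57, C=398): 2 rows → A = 437, 437 ✓
(B=M97, C=411): 5 rows → A = 443, 443, 443, 443, 443 ✓
Every {B, C} value is associated with a single A value, so {B, C} → A holds.

Yes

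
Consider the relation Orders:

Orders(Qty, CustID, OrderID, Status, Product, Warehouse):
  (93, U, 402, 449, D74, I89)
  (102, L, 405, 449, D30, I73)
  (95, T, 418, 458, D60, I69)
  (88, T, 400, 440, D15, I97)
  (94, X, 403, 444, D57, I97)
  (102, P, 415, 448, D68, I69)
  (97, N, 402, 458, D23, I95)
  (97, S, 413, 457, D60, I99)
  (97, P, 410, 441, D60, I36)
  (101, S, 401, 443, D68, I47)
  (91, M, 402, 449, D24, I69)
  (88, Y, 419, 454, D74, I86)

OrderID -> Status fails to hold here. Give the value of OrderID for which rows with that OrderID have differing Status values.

402

OrderID=402: 3 rows → Status takes values {449, 458} — violation
OrderID=405: 1 row → Status = 449 ✓
OrderID=418: 1 row → Status = 458 ✓
OrderID=400: 1 row → Status = 440 ✓
OrderID=403: 1 row → Status = 444 ✓
OrderID=415: 1 row → Status = 448 ✓
OrderID=413: 1 row → Status = 457 ✓
OrderID=410: 1 row → Status = 441 ✓
OrderID=401: 1 row → Status = 443 ✓
OrderID=419: 1 row → Status = 454 ✓
The only OrderID value with inconsistent Status is OrderID=402.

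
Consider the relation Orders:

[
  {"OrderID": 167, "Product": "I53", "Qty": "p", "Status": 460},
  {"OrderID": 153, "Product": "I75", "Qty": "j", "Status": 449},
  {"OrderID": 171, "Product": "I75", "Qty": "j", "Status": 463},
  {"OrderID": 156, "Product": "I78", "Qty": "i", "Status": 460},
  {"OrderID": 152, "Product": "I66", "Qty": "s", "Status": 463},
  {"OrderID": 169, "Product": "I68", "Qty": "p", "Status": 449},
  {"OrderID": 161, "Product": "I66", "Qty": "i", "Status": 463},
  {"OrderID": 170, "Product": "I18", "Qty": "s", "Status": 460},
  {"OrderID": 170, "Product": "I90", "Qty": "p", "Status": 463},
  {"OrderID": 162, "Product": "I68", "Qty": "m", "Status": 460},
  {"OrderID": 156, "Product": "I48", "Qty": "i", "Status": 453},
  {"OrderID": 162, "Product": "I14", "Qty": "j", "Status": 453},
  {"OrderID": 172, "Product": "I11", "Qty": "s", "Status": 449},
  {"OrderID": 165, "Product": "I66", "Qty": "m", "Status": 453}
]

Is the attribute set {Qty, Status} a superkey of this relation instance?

All 14 rows have distinct {Qty, Status} values, so {Qty, Status} → (all attributes) holds and {Qty, Status} is a superkey.

Yes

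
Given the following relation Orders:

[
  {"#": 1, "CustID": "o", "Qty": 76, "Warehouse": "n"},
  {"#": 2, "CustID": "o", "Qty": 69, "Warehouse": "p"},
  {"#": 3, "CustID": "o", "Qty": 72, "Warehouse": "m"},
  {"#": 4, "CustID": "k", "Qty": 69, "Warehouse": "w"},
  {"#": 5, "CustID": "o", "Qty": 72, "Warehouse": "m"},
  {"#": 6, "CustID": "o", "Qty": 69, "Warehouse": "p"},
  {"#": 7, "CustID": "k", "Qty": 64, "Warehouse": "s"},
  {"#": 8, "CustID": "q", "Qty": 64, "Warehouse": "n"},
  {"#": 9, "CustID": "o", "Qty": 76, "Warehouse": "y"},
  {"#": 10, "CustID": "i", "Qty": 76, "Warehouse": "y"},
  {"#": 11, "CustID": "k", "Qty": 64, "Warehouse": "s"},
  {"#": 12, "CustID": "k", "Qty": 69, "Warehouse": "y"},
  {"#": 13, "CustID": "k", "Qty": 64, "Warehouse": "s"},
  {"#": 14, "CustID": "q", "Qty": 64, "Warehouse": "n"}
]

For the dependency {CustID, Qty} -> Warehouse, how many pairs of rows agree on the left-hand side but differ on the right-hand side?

2

(CustID=o, Qty=76): violating pairs (1,9) — 1 pair.
(CustID=o, Qty=69): all 2 rows agree on Warehouse — 0 pairs.
(CustID=o, Qty=72): all 2 rows agree on Warehouse — 0 pairs.
(CustID=k, Qty=69): violating pairs (4,12) — 1 pair.
(CustID=k, Qty=64): all 3 rows agree on Warehouse — 0 pairs.
(CustID=q, Qty=64): all 2 rows agree on Warehouse — 0 pairs.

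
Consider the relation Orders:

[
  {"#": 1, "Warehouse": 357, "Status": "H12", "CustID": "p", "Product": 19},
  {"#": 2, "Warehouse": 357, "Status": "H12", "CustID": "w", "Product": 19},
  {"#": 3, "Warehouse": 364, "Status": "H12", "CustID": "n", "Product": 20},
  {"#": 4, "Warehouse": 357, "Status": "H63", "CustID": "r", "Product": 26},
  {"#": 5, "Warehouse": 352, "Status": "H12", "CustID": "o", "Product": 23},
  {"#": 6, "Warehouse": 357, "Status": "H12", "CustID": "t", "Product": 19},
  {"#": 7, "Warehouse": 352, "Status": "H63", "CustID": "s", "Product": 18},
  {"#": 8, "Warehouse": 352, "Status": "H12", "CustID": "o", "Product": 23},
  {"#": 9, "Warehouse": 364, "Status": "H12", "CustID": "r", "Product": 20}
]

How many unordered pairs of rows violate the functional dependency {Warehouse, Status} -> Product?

(Warehouse=357, Status=H12): all 3 rows agree on Product — 0 pairs.
(Warehouse=364, Status=H12): all 2 rows agree on Product — 0 pairs.
(Warehouse=352, Status=H12): all 2 rows agree on Product — 0 pairs.

0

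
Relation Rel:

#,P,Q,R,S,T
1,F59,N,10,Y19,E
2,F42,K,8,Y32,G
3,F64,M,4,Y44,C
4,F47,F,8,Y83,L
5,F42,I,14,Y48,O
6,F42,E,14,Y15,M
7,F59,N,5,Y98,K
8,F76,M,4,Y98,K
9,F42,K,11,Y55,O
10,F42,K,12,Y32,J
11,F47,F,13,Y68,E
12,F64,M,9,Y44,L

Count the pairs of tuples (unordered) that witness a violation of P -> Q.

P=F59: all 2 rows agree on Q — 0 pairs.
P=F42: violating pairs (2,5), (2,6), (5,6), (5,9), (5,10), (6,9), (6,10) — 7 pairs.
P=F64: all 2 rows agree on Q — 0 pairs.
P=F47: all 2 rows agree on Q — 0 pairs.

7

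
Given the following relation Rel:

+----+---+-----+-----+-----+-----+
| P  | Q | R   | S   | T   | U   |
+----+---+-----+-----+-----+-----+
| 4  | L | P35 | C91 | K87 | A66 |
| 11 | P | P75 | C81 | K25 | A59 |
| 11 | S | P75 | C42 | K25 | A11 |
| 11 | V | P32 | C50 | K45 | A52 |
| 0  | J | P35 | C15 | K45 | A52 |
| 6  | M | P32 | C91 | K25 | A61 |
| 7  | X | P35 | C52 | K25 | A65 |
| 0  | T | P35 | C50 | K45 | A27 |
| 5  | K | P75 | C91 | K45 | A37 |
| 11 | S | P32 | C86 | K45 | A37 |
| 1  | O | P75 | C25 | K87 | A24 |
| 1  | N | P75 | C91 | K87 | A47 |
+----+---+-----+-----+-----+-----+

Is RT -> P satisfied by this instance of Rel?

(R=P35, T=K87): 1 row → P = 4 ✓
(R=P75, T=K25): 2 rows → P = 11, 11 ✓
(R=P32, T=K45): 2 rows → P = 11, 11 ✓
(R=P35, T=K45): 2 rows → P = 0, 0 ✓
(R=P32, T=K25): 1 row → P = 6 ✓
(R=P35, T=K25): 1 row → P = 7 ✓
(R=P75, T=K45): 1 row → P = 5 ✓
(R=P75, T=K87): 2 rows → P = 1, 1 ✓
Every RT value is associated with a single P value, so RT -> P holds.

Yes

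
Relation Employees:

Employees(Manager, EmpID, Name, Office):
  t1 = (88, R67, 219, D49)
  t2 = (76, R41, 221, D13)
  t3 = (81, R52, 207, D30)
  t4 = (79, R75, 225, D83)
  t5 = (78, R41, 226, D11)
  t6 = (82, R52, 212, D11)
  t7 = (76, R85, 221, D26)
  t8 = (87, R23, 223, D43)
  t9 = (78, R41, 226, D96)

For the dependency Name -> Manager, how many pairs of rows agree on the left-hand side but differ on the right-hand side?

0

Name=221: all 2 rows agree on Manager — 0 pairs.
Name=226: all 2 rows agree on Manager — 0 pairs.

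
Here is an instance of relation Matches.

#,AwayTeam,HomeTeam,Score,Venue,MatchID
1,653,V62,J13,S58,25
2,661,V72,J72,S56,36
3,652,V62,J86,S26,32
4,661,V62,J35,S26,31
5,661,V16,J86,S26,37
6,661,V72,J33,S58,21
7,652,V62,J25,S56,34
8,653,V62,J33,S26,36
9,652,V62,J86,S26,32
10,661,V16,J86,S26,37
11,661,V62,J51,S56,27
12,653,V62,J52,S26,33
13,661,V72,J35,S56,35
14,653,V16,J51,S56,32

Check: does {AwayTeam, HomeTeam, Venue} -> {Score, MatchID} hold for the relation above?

No

(AwayTeam=653, HomeTeam=V62, Venue=S58): row 1 → {Score,MatchID} = (J13, 25) ✓
(AwayTeam=661, HomeTeam=V72, Venue=S56): rows 2, 13 → {Score,MatchID} takes values {(J72, 36), (J35, 35)} — violation
(AwayTeam=652, HomeTeam=V62, Venue=S26): rows 3, 9 → {Score,MatchID} = (J86, 32), (J86, 32) ✓
(AwayTeam=661, HomeTeam=V62, Venue=S26): row 4 → {Score,MatchID} = (J35, 31) ✓
(AwayTeam=661, HomeTeam=V16, Venue=S26): rows 5, 10 → {Score,MatchID} = (J86, 37), (J86, 37) ✓
(AwayTeam=661, HomeTeam=V72, Venue=S58): row 6 → {Score,MatchID} = (J33, 21) ✓
(AwayTeam=652, HomeTeam=V62, Venue=S56): row 7 → {Score,MatchID} = (J25, 34) ✓
(AwayTeam=653, HomeTeam=V62, Venue=S26): rows 8, 12 → {Score,MatchID} takes values {(J33, 36), (J52, 33)} — violation
(AwayTeam=661, HomeTeam=V62, Venue=S56): row 11 → {Score,MatchID} = (J51, 27) ✓
(AwayTeam=653, HomeTeam=V16, Venue=S56): row 14 → {Score,MatchID} = (J51, 32) ✓
Two rows agree on {AwayTeam, HomeTeam, Venue} but differ on {Score, MatchID}, so {AwayTeam, HomeTeam, Venue} -> {Score, MatchID} does not hold.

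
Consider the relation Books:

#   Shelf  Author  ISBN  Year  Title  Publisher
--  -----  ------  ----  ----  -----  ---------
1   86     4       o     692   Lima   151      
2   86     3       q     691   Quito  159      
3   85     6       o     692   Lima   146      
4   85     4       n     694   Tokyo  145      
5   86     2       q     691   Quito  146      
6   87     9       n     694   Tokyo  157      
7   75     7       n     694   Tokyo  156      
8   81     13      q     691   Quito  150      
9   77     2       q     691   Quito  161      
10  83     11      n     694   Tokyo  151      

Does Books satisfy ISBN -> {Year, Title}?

ISBN=o: rows 1, 3 → {Year,Title} = (692, Lima), (692, Lima) ✓
ISBN=q: rows 2, 5, 8, 9 → {Year,Title} = (691, Quito), (691, Quito), (691, Quito), (691, Quito) ✓
ISBN=n: rows 4, 6, 7, 10 → {Year,Title} = (694, Tokyo), (694, Tokyo), (694, Tokyo), (694, Tokyo) ✓
Every ISBN value is associated with a single {Year, Title} value, so ISBN -> {Year, Title} holds.

Yes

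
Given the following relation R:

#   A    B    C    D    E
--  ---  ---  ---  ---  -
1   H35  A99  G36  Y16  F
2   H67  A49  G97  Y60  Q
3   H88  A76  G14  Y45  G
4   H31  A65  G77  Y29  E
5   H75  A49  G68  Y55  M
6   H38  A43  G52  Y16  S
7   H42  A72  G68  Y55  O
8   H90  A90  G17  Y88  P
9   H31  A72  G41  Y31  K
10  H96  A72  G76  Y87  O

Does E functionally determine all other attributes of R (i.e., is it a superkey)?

Rows 7 and 10 have the same E value E=O but are distinct tuples, so E does not determine every attribute — not a superkey.

No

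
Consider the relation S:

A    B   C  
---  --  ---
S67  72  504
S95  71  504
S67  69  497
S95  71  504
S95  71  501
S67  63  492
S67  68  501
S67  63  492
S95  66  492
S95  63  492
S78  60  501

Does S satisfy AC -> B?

(A=S67, C=504): 1 row → B = 72 ✓
(A=S95, C=504): 2 rows → B = 71, 71 ✓
(A=S67, C=497): 1 row → B = 69 ✓
(A=S95, C=501): 1 row → B = 71 ✓
(A=S67, C=492): 2 rows → B = 63, 63 ✓
(A=S67, C=501): 1 row → B = 68 ✓
(A=S95, C=492): 2 rows → B takes values {66, 63} — violation
(A=S78, C=501): 1 row → B = 60 ✓
Two rows agree on AC but differ on B, so AC -> B does not hold.

No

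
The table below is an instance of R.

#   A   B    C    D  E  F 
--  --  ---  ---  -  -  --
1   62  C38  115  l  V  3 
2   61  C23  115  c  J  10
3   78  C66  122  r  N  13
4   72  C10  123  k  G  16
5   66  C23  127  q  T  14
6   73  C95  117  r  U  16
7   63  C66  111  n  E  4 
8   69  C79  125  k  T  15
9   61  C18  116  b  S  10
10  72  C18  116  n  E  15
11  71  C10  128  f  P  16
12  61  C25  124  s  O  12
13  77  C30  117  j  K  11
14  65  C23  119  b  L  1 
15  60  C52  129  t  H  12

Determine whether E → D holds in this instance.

No

E=V: row 1 → D = l ✓
E=J: row 2 → D = c ✓
E=N: row 3 → D = r ✓
E=G: row 4 → D = k ✓
E=T: rows 5, 8 → D takes values {q, k} — violation
E=U: row 6 → D = r ✓
E=E: rows 7, 10 → D = n, n ✓
E=S: row 9 → D = b ✓
E=P: row 11 → D = f ✓
E=O: row 12 → D = s ✓
E=K: row 13 → D = j ✓
E=L: row 14 → D = b ✓
E=H: row 15 → D = t ✓
Two rows agree on E but differ on D, so E → D does not hold.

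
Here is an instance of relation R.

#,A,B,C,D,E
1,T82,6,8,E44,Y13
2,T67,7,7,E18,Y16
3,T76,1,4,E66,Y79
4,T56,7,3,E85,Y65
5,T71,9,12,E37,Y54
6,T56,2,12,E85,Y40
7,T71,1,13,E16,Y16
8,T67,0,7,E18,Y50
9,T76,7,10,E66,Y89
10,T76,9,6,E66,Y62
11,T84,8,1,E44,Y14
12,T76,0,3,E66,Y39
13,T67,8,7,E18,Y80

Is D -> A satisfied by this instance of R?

No

D=E44: rows 1, 11 → A takes values {T82, T84} — violation
D=E18: rows 2, 8, 13 → A = T67, T67, T67 ✓
D=E66: rows 3, 9, 10, 12 → A = T76, T76, T76, T76 ✓
D=E85: rows 4, 6 → A = T56, T56 ✓
D=E37: row 5 → A = T71 ✓
D=E16: row 7 → A = T71 ✓
Two rows agree on D but differ on A, so D -> A does not hold.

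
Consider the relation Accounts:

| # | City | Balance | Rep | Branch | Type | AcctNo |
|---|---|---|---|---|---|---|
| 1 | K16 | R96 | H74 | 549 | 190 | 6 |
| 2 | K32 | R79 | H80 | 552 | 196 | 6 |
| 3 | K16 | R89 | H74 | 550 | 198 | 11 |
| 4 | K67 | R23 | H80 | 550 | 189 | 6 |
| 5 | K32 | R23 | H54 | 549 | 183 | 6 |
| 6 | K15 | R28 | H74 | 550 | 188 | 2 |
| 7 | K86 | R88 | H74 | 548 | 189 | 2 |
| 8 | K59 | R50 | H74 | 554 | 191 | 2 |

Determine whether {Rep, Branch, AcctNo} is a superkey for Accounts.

All 8 rows have distinct {Rep, Branch, AcctNo} values, so {Rep, Branch, AcctNo} → (all attributes) holds and {Rep, Branch, AcctNo} is a superkey.

Yes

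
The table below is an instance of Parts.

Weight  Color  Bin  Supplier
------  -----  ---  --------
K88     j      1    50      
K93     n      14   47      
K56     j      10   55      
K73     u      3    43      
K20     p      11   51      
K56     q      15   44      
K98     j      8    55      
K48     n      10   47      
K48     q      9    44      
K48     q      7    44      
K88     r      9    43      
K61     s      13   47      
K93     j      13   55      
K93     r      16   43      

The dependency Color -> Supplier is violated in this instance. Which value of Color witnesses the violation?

j

Color=j: 4 rows → Supplier takes values {50, 55} — violation
Color=n: 2 rows → Supplier = 47, 47 ✓
Color=u: 1 row → Supplier = 43 ✓
Color=p: 1 row → Supplier = 51 ✓
Color=q: 3 rows → Supplier = 44, 44, 44 ✓
Color=r: 2 rows → Supplier = 43, 43 ✓
Color=s: 1 row → Supplier = 47 ✓
The only Color value with inconsistent Supplier is Color=j.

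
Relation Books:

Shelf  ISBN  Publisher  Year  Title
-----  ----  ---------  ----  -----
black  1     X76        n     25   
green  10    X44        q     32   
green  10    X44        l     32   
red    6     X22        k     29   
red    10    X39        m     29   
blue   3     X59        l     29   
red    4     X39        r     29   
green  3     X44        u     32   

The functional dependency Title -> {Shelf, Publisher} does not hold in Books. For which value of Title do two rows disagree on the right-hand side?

Title=25: 1 row → {Shelf,Publisher} = (black, X76) ✓
Title=32: 3 rows → {Shelf,Publisher} = (green, X44), (green, X44), (green, X44) ✓
Title=29: 4 rows → {Shelf,Publisher} takes values {(red, X22), (red, X39), (blue, X59)} — violation
The only Title value with inconsistent RHS is Title=29.

29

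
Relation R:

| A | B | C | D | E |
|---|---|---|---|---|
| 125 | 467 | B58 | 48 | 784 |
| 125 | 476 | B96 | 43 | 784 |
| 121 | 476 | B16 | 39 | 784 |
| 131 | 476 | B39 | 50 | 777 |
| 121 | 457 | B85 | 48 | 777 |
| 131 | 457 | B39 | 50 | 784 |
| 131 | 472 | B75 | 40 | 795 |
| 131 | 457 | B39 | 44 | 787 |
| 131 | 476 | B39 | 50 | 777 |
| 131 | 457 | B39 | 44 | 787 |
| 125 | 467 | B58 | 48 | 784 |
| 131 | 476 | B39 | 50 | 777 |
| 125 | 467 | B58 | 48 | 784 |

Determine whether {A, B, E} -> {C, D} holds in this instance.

(A=125, B=467, E=784): 3 rows → {C,D} = (B58, 48), (B58, 48), (B58, 48) ✓
(A=125, B=476, E=784): 1 row → {C,D} = (B96, 43) ✓
(A=121, B=476, E=784): 1 row → {C,D} = (B16, 39) ✓
(A=131, B=476, E=777): 3 rows → {C,D} = (B39, 50), (B39, 50), (B39, 50) ✓
(A=121, B=457, E=777): 1 row → {C,D} = (B85, 48) ✓
(A=131, B=457, E=784): 1 row → {C,D} = (B39, 50) ✓
(A=131, B=472, E=795): 1 row → {C,D} = (B75, 40) ✓
(A=131, B=457, E=787): 2 rows → {C,D} = (B39, 44), (B39, 44) ✓
Every {A, B, E} value is associated with a single {C, D} value, so {A, B, E} -> {C, D} holds.

Yes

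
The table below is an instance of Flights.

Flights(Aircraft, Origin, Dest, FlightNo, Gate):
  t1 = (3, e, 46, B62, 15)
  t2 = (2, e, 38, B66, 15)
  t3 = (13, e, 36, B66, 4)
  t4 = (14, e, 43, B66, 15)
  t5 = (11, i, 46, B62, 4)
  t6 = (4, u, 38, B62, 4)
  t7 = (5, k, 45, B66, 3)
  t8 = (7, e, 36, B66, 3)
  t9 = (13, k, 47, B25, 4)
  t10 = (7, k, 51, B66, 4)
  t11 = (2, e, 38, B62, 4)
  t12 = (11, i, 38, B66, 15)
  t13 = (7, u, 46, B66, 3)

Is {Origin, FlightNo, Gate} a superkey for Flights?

Rows 2 and 4 have the same {Origin, FlightNo, Gate} value (Origin=e, FlightNo=B66, Gate=15) but are distinct tuples, so {Origin, FlightNo, Gate} does not determine every attribute — not a superkey.

No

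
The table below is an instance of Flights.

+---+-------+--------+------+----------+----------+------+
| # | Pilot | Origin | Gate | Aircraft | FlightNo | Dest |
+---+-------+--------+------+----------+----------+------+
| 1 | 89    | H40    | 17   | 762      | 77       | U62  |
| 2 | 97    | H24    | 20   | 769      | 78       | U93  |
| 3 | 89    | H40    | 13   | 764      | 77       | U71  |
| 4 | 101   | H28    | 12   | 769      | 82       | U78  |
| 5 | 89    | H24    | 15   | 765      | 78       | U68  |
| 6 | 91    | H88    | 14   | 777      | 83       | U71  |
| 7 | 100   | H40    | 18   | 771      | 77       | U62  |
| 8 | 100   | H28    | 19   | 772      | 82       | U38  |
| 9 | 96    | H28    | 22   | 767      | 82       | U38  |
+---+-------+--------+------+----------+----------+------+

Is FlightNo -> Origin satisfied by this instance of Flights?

FlightNo=77: rows 1, 3, 7 → Origin = H40, H40, H40 ✓
FlightNo=78: rows 2, 5 → Origin = H24, H24 ✓
FlightNo=82: rows 4, 8, 9 → Origin = H28, H28, H28 ✓
FlightNo=83: row 6 → Origin = H88 ✓
Every FlightNo value is associated with a single Origin value, so FlightNo -> Origin holds.

Yes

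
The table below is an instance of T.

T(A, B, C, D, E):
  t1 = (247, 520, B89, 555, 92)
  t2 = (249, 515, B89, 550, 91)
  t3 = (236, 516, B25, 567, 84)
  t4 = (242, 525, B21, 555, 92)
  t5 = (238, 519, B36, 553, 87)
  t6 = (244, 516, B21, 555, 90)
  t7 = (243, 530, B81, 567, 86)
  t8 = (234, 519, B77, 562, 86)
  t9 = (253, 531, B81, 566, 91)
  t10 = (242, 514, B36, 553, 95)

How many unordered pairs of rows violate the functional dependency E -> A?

E=92: violating pairs (1,4) — 1 pair.
E=91: violating pairs (2,9) — 1 pair.
E=86: violating pairs (7,8) — 1 pair.

3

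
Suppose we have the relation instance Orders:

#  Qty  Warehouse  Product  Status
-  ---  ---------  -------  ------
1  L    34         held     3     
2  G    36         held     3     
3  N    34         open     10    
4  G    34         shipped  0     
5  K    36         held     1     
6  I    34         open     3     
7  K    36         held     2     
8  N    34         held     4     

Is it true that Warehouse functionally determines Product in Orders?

Warehouse=34: rows 1, 3, 4, 6, 8 → Product takes values {held, open, shipped} — violation
Warehouse=36: rows 2, 5, 7 → Product = held, held, held ✓
Two rows agree on Warehouse but differ on Product, so Warehouse -> Product does not hold.

No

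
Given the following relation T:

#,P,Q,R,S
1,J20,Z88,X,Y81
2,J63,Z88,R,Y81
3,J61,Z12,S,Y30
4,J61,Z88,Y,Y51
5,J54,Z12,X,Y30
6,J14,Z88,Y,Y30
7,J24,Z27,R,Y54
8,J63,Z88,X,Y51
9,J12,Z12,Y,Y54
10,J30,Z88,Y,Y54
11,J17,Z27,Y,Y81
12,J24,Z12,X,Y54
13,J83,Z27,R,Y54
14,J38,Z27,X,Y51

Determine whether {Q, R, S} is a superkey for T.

No

Rows 7 and 13 have the same {Q, R, S} value (Q=Z27, R=R, S=Y54) but are distinct tuples, so {Q, R, S} does not determine every attribute — not a superkey.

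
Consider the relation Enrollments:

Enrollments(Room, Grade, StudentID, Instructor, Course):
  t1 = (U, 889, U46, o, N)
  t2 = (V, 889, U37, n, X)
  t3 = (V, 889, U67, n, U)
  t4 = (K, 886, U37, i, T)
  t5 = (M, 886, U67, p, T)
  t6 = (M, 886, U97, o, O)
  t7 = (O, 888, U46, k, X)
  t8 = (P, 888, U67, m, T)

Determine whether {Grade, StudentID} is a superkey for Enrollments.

All 8 rows have distinct {Grade, StudentID} values, so {Grade, StudentID} → (all attributes) holds and {Grade, StudentID} is a superkey.

Yes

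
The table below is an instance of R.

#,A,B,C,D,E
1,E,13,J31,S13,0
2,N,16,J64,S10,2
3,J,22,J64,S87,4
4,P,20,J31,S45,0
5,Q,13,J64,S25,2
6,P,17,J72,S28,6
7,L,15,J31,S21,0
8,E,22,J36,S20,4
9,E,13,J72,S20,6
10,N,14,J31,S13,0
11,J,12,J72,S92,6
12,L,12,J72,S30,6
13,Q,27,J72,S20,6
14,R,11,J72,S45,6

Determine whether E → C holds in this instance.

E=0: rows 1, 4, 7, 10 → C = J31, J31, J31, J31 ✓
E=2: rows 2, 5 → C = J64, J64 ✓
E=4: rows 3, 8 → C takes values {J64, J36} — violation
E=6: rows 6, 9, 11, 12, 13, 14 → C = J72, J72, J72, J72, J72, J72 ✓
Two rows agree on E but differ on C, so E → C does not hold.

No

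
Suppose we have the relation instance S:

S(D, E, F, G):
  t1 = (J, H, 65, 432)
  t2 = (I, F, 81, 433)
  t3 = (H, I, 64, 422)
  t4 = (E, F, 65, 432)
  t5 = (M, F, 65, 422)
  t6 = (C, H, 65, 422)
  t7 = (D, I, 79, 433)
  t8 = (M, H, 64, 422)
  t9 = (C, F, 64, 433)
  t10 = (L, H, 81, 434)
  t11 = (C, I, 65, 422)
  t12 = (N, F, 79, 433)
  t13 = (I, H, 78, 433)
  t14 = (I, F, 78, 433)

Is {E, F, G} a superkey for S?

All 14 rows have distinct {E, F, G} values, so {E, F, G} → (all attributes) holds and {E, F, G} is a superkey.

Yes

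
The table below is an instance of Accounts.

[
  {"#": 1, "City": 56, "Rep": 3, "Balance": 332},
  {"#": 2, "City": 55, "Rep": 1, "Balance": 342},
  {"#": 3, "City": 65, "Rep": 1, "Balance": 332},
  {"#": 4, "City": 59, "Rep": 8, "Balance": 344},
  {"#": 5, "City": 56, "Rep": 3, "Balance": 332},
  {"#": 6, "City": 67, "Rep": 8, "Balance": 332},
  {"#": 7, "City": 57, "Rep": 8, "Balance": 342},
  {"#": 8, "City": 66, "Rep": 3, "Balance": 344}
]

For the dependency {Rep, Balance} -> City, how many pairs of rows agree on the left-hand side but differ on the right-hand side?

0

(Rep=3, Balance=332): all 2 rows agree on City — 0 pairs.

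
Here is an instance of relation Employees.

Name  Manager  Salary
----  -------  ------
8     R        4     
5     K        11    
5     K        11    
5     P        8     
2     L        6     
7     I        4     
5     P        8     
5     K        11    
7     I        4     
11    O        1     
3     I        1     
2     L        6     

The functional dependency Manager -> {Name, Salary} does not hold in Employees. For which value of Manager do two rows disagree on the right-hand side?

Manager=R: 1 row → {Name,Salary} = (8, 4) ✓
Manager=K: 3 rows → {Name,Salary} = (5, 11), (5, 11), (5, 11) ✓
Manager=P: 2 rows → {Name,Salary} = (5, 8), (5, 8) ✓
Manager=L: 2 rows → {Name,Salary} = (2, 6), (2, 6) ✓
Manager=I: 3 rows → {Name,Salary} takes values {(7, 4), (3, 1)} — violation
Manager=O: 1 row → {Name,Salary} = (11, 1) ✓
The only Manager value with inconsistent RHS is Manager=I.

I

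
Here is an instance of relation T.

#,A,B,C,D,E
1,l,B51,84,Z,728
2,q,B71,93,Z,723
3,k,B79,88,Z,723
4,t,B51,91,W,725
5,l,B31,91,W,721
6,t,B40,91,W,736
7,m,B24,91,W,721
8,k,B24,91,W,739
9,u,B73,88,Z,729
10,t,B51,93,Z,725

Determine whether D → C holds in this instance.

No

D=Z: rows 1, 2, 3, 9, 10 → C takes values {84, 93, 88} — violation
D=W: rows 4, 5, 6, 7, 8 → C = 91, 91, 91, 91, 91 ✓
Two rows agree on D but differ on C, so D → C does not hold.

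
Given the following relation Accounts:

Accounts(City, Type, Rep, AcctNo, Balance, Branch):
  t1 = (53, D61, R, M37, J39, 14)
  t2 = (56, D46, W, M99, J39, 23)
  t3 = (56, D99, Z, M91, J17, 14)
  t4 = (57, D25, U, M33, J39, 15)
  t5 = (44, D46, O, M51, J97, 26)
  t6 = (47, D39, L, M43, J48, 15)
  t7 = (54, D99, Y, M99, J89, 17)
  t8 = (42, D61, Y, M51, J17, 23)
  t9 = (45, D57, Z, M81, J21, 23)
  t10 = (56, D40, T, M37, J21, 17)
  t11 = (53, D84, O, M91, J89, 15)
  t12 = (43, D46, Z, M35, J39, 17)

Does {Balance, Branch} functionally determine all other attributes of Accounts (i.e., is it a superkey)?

All 12 rows have distinct {Balance, Branch} values, so {Balance, Branch} → (all attributes) holds and {Balance, Branch} is a superkey.

Yes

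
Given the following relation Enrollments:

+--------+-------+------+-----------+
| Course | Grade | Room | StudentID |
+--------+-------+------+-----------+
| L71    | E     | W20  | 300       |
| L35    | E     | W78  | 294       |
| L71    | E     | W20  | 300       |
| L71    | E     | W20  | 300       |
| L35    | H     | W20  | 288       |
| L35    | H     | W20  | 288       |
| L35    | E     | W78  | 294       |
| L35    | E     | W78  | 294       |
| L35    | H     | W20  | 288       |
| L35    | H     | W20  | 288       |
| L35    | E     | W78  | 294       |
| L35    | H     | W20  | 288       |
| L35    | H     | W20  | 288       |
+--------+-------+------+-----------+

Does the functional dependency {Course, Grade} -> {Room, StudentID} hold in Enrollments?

(Course=L71, Grade=E): 3 rows → {Room,StudentID} = (W20, 300), (W20, 300), (W20, 300) ✓
(Course=L35, Grade=E): 4 rows → {Room,StudentID} = (W78, 294), (W78, 294), (W78, 294), (W78, 294) ✓
(Course=L35, Grade=H): 6 rows → {Room,StudentID} = (W20, 288), (W20, 288), (W20, 288), (W20, 288), (W20, 288), (W20, 288) ✓
Every {Course, Grade} value is associated with a single {Room, StudentID} value, so {Course, Grade} -> {Room, StudentID} holds.

Yes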